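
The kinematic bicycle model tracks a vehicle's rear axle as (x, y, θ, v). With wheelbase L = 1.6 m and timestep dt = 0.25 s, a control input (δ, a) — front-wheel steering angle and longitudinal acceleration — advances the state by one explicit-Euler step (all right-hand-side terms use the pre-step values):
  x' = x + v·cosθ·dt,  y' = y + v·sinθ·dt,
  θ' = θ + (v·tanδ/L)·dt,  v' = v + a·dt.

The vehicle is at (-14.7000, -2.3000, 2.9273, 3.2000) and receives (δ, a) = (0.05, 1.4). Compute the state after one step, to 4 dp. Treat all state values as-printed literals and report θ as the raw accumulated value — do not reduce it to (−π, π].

x' = -14.7000 + 3.2000·cos(2.9273)·0.25 = -15.4817
y' = -2.3000 + 3.2000·sin(2.9273)·0.25 = -2.1299
θ' = 2.9273 + (3.2000/1.6)·tan(0.05)·0.25 = 2.9523
v' = 3.2000 + 1.4000·0.25 = 3.5500

(-15.4817, -2.1299, 2.9523, 3.5500)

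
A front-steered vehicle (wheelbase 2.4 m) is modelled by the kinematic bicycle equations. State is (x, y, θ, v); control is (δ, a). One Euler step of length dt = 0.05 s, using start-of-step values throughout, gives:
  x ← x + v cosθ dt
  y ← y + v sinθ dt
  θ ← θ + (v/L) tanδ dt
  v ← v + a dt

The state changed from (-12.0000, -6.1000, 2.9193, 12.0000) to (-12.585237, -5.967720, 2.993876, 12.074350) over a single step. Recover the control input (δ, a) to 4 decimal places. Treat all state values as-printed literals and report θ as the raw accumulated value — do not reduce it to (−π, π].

δ = 0.2899, a = 1.4870

a = (v'−v)/dt = (0.074350)/0.05 = 1.4870
Δθ = θ'−θ = 0.074576;  (v·dt/L) = 12.0000·0.05/2.4 = 0.250000
tan δ = Δθ·L/(v·dt) = 0.298304  →  δ = 0.2899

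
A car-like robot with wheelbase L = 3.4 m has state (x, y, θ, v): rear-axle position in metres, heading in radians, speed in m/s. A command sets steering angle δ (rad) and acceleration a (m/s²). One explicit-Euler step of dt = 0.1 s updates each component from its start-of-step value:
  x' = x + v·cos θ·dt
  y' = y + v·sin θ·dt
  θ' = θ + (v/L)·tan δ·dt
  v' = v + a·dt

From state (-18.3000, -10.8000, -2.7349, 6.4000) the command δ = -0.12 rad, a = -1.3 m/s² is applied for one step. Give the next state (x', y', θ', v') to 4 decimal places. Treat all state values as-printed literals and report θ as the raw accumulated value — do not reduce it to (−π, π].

x' = -18.3000 + 6.4000·cos(-2.7349)·0.1 = -18.8878
y' = -10.8000 + 6.4000·sin(-2.7349)·0.1 = -11.0532
θ' = -2.7349 + (6.4000/3.4)·tan(-0.12)·0.1 = -2.7576
v' = 6.4000 − 1.3000·0.1 = 6.2700

(-18.8878, -11.0532, -2.7576, 6.2700)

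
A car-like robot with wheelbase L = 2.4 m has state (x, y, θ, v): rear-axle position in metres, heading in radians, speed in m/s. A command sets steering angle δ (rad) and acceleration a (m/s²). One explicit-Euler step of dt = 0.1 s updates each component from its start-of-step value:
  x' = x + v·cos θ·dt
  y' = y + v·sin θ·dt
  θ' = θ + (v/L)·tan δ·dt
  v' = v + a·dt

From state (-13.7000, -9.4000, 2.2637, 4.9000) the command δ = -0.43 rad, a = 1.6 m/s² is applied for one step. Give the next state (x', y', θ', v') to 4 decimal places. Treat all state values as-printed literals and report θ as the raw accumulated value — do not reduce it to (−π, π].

x' = -13.7000 + 4.9000·cos(2.2637)·0.1 = -14.0130
y' = -9.4000 + 4.9000·sin(2.2637)·0.1 = -9.0230
θ' = 2.2637 + (4.9000/2.4)·tan(-0.43)·0.1 = 2.1701
v' = 4.9000 + 1.6000·0.1 = 5.0600

(-14.0130, -9.0230, 2.1701, 5.0600)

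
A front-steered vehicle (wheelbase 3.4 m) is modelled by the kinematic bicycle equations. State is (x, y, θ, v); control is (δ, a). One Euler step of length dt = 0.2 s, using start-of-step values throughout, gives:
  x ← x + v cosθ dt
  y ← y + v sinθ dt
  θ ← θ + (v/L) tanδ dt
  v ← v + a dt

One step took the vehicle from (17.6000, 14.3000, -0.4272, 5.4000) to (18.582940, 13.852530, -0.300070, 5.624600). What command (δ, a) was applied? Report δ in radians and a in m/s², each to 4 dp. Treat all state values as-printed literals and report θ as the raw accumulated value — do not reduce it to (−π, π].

δ = 0.3807, a = 1.1230

a = (v'−v)/dt = (0.224600)/0.2 = 1.1230
Δθ = θ'−θ = 0.127130;  (v·dt/L) = 5.4000·0.2/3.4 = 0.317647
tan δ = Δθ·L/(v·dt) = 0.400224  →  δ = 0.3807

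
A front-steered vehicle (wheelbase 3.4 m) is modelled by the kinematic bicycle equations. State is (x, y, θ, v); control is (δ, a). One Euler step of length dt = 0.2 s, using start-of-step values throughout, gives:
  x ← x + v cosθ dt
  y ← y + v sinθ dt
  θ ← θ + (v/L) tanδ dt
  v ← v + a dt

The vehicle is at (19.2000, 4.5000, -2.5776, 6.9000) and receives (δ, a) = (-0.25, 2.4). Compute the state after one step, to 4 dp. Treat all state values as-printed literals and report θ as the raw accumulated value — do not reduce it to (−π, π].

(18.0337, 3.7623, -2.6812, 7.3800)

x' = 19.2000 + 6.9000·cos(-2.5776)·0.2 = 18.0337
y' = 4.5000 + 6.9000·sin(-2.5776)·0.2 = 3.7623
θ' = -2.5776 + (6.9000/3.4)·tan(-0.25)·0.2 = -2.6812
v' = 6.9000 + 2.4000·0.2 = 7.3800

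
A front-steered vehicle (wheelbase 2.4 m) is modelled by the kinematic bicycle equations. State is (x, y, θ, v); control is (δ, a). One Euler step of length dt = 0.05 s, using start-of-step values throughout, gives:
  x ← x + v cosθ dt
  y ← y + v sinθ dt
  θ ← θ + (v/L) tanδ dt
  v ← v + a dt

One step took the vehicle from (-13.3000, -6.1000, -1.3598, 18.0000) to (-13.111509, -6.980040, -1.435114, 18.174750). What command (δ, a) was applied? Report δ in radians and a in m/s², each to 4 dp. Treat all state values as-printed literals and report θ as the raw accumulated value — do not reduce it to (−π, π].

a = (v'−v)/dt = (0.174750)/0.05 = 3.4950
Δθ = θ'−θ = -0.075314;  (v·dt/L) = 18.0000·0.05/2.4 = 0.375000
tan δ = Δθ·L/(v·dt) = -0.200837  →  δ = -0.1982

δ = -0.1982, a = 3.4950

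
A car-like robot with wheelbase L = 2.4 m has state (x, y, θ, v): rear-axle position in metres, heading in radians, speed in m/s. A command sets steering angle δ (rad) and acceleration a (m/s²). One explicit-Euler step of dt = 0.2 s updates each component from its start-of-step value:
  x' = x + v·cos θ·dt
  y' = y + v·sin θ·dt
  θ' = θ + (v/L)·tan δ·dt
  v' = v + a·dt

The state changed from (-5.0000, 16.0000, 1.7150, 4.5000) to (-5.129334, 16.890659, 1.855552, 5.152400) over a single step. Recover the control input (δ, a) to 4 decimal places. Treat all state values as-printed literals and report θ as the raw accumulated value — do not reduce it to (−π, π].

δ = 0.3586, a = 3.2620

a = (v'−v)/dt = (0.652400)/0.2 = 3.2620
Δθ = θ'−θ = 0.140552;  (v·dt/L) = 4.5000·0.2/2.4 = 0.375000
tan δ = Δθ·L/(v·dt) = 0.374805  →  δ = 0.3586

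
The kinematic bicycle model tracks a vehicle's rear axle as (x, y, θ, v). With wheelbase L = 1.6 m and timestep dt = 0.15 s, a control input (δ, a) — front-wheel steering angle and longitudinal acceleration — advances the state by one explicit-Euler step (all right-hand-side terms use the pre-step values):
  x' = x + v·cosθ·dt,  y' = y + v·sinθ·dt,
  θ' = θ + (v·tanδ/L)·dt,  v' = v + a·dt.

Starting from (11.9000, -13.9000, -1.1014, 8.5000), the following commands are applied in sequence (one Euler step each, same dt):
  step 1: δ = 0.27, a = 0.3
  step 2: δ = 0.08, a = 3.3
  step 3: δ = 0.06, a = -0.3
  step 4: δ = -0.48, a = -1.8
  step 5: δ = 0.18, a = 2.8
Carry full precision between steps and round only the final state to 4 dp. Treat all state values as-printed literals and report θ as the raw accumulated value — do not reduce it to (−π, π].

(15.6621, -19.1712, -1.0559, 9.1450)

after step 1 (δ=0.27, a=0.3): (12.476744, -15.037098, -0.880858, 8.545000)
after step 2 (δ=0.08, a=3.3): (13.292564, -16.025693, -0.816634, 9.040000)
after step 3 (δ=0.06, a=-0.3): (14.220988, -17.014007, -0.765723, 8.995000)
after step 4 (δ=-0.48, a=-1.8): (15.193638, -17.949116, -1.204744, 8.725000)
after step 5 (δ=0.18, a=2.8): (15.662081, -19.171158, -1.055899, 9.145000)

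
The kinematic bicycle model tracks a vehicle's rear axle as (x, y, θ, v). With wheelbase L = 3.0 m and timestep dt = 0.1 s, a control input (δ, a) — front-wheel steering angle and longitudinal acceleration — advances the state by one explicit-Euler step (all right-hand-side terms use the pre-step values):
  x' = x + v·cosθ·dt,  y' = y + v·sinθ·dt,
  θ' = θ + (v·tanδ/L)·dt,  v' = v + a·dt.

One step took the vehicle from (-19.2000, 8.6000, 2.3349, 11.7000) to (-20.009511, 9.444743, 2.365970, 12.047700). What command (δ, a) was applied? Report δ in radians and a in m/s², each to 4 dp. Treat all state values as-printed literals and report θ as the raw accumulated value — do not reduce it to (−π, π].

a = (v'−v)/dt = (0.347700)/0.1 = 3.4770
Δθ = θ'−θ = 0.031070;  (v·dt/L) = 11.7000·0.1/3.0 = 0.390000
tan δ = Δθ·L/(v·dt) = 0.079667  →  δ = 0.0795

δ = 0.0795, a = 3.4770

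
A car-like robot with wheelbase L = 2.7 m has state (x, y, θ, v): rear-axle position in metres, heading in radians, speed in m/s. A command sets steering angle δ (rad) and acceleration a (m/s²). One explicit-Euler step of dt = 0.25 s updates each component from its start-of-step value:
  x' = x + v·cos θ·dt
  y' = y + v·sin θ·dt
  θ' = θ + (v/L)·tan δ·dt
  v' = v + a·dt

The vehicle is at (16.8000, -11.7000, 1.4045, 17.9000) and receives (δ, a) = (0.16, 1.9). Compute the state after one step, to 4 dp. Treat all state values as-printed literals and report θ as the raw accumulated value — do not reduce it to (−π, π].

x' = 16.8000 + 17.9000·cos(1.4045)·0.25 = 17.5408
y' = -11.7000 + 17.9000·sin(1.4045)·0.25 = -7.2867
θ' = 1.4045 + (17.9000/2.7)·tan(0.16)·0.25 = 1.6720
v' = 17.9000 + 1.9000·0.25 = 18.3750

(17.5408, -7.2867, 1.6720, 18.3750)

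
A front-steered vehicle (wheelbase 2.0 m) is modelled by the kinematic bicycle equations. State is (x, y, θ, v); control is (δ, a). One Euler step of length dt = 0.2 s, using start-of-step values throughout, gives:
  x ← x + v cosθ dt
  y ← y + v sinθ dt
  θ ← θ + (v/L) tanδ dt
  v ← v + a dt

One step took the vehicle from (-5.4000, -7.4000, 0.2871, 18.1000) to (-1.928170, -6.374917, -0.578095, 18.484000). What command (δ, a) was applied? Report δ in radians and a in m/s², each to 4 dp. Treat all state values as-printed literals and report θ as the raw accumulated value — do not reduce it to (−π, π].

δ = -0.4459, a = 1.9200

a = (v'−v)/dt = (0.384000)/0.2 = 1.9200
Δθ = θ'−θ = -0.865195;  (v·dt/L) = 18.1000·0.2/2.0 = 1.810000
tan δ = Δθ·L/(v·dt) = -0.478008  →  δ = -0.4459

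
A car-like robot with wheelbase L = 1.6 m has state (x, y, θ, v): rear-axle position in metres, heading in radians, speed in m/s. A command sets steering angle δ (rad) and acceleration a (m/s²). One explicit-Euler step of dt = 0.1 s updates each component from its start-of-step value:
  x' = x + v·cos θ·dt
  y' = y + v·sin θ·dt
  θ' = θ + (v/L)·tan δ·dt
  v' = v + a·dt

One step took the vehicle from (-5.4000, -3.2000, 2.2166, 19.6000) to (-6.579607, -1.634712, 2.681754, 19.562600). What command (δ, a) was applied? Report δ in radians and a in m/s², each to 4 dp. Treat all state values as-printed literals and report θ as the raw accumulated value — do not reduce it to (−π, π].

δ = 0.3629, a = -0.3740

a = (v'−v)/dt = (-0.037400)/0.1 = -0.3740
Δθ = θ'−θ = 0.465154;  (v·dt/L) = 19.6000·0.1/1.6 = 1.225000
tan δ = Δθ·L/(v·dt) = 0.379718  →  δ = 0.3629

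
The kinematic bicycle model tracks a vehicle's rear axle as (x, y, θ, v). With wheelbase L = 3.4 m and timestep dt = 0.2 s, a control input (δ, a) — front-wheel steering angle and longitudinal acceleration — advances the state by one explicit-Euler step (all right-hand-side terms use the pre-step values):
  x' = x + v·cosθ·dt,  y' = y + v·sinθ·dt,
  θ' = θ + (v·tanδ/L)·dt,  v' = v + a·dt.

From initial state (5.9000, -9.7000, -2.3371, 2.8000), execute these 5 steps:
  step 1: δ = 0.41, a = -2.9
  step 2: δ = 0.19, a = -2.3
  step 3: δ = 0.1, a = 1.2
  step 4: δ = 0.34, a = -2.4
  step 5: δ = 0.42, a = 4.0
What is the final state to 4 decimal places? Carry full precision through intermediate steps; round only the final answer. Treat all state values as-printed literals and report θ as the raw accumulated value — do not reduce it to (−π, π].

(4.5879, -11.2846, -2.1485, 2.3200)

after step 1 (δ=0.41, a=-2.9): (5.511653, -10.103468, -2.265514, 2.220000)
after step 2 (δ=0.19, a=-2.3): (5.227418, -10.444564, -2.240399, 1.760000)
after step 3 (δ=0.1, a=1.2): (5.008941, -10.720556, -2.230011, 2.000000)
after step 4 (δ=0.34, a=-2.4): (4.763942, -11.036746, -2.188395, 1.520000)
after step 5 (δ=0.42, a=4.0): (4.587902, -11.284588, -2.148466, 2.320000)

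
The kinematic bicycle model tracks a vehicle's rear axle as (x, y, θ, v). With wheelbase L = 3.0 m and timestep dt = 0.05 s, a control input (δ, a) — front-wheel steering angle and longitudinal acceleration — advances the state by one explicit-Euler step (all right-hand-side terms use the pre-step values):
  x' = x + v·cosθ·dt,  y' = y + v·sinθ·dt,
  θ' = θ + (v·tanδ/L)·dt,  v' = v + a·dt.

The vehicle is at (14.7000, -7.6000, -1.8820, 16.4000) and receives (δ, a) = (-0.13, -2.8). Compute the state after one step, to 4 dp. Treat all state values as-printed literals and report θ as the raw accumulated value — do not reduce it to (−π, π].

(14.4489, -8.3806, -1.9177, 16.2600)

x' = 14.7000 + 16.4000·cos(-1.8820)·0.05 = 14.4489
y' = -7.6000 + 16.4000·sin(-1.8820)·0.05 = -8.3806
θ' = -1.8820 + (16.4000/3.0)·tan(-0.13)·0.05 = -1.9177
v' = 16.4000 − 2.8000·0.05 = 16.2600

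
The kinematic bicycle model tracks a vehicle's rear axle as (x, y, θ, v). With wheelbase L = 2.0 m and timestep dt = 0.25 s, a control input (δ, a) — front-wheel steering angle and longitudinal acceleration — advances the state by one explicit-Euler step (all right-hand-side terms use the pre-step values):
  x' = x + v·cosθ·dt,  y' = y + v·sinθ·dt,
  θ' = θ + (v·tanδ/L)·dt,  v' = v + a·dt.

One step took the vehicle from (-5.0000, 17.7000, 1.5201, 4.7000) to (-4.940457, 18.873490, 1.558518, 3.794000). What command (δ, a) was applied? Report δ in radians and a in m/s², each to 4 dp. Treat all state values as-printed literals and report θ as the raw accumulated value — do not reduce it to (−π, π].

δ = 0.0653, a = -3.6240

a = (v'−v)/dt = (-0.906000)/0.25 = -3.6240
Δθ = θ'−θ = 0.038418;  (v·dt/L) = 4.7000·0.25/2.0 = 0.587500
tan δ = Δθ·L/(v·dt) = 0.065392  →  δ = 0.0653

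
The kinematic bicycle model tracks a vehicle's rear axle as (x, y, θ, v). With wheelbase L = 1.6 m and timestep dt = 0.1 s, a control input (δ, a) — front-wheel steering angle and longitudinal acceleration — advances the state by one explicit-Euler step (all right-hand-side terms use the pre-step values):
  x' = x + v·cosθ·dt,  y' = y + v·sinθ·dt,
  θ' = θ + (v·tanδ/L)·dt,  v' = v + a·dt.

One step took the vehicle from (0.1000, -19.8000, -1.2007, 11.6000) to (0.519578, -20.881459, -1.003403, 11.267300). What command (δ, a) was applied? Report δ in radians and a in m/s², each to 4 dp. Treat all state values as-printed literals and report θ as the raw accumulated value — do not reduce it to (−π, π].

a = (v'−v)/dt = (-0.332700)/0.1 = -3.3270
Δθ = θ'−θ = 0.197297;  (v·dt/L) = 11.6000·0.1/1.6 = 0.725000
tan δ = Δθ·L/(v·dt) = 0.272134  →  δ = 0.2657

δ = 0.2657, a = -3.3270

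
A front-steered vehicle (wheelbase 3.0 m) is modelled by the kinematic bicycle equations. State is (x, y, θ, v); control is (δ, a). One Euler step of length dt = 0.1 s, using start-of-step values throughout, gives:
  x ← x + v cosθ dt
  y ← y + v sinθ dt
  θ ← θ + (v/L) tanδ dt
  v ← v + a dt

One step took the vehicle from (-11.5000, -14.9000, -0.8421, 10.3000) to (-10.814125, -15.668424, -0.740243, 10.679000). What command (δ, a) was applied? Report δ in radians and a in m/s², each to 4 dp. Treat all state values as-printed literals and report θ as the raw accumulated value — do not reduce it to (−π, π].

a = (v'−v)/dt = (0.379000)/0.1 = 3.7900
Δθ = θ'−θ = 0.101857;  (v·dt/L) = 10.3000·0.1/3.0 = 0.343333
tan δ = Δθ·L/(v·dt) = 0.296671  →  δ = 0.2884

δ = 0.2884, a = 3.7900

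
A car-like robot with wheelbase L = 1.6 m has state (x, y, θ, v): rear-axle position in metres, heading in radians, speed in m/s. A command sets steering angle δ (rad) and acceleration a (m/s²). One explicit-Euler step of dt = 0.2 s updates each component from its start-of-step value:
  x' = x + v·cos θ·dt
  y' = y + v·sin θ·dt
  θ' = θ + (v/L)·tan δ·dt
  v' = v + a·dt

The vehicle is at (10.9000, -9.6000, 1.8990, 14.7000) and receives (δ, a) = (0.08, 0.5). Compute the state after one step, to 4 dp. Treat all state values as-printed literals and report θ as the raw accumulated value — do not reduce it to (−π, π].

x' = 10.9000 + 14.7000·cos(1.8990)·0.2 = 9.9523
y' = -9.6000 + 14.7000·sin(1.8990)·0.2 = -6.8169
θ' = 1.8990 + (14.7000/1.6)·tan(0.08)·0.2 = 2.0463
v' = 14.7000 + 0.5000·0.2 = 14.8000

(9.9523, -6.8169, 2.0463, 14.8000)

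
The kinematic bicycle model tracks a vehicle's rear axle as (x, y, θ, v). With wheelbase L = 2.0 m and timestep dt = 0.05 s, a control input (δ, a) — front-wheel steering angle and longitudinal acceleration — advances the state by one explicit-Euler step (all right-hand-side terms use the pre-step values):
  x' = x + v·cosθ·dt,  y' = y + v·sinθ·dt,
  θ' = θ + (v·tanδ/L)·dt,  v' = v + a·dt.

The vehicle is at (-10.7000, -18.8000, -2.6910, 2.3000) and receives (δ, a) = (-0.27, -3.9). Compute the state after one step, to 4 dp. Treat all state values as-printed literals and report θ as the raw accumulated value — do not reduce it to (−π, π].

x' = -10.7000 + 2.3000·cos(-2.6910)·0.05 = -10.8035
y' = -18.8000 + 2.3000·sin(-2.6910)·0.05 = -18.8501
θ' = -2.6910 + (2.3000/2.0)·tan(-0.27)·0.05 = -2.7069
v' = 2.3000 − 3.9000·0.05 = 2.1050

(-10.8035, -18.8501, -2.7069, 2.1050)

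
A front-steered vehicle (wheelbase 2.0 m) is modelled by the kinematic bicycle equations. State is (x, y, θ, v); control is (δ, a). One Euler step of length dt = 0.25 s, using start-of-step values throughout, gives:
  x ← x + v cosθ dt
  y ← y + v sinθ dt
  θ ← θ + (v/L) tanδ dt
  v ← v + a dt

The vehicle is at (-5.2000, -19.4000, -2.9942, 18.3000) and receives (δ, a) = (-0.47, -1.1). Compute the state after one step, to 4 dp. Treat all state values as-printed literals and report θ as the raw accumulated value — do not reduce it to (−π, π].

(-9.7254, -20.0719, -4.1562, 18.0250)

x' = -5.2000 + 18.3000·cos(-2.9942)·0.25 = -9.7254
y' = -19.4000 + 18.3000·sin(-2.9942)·0.25 = -20.0719
θ' = -2.9942 + (18.3000/2.0)·tan(-0.47)·0.25 = -4.1562
v' = 18.3000 − 1.1000·0.25 = 18.0250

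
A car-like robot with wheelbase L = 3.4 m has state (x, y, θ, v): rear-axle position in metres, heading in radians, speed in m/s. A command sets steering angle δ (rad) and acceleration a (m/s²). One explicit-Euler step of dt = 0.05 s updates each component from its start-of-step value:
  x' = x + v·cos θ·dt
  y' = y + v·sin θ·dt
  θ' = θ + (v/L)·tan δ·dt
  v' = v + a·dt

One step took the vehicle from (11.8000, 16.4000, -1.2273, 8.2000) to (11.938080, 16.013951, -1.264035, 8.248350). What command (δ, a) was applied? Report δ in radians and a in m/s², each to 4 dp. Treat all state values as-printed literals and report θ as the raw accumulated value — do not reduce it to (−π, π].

δ = -0.2957, a = 0.9670

a = (v'−v)/dt = (0.048350)/0.05 = 0.9670
Δθ = θ'−θ = -0.036735;  (v·dt/L) = 8.2000·0.05/3.4 = 0.120588
tan δ = Δθ·L/(v·dt) = -0.304632  →  δ = -0.2957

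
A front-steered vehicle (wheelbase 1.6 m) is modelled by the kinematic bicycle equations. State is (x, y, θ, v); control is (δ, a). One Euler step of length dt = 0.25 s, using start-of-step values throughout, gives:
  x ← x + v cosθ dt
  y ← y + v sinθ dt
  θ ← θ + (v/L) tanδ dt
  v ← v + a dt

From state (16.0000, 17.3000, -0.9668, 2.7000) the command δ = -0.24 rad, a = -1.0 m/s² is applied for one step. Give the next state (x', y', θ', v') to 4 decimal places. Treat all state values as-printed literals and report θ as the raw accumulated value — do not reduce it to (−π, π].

x' = 16.0000 + 2.7000·cos(-0.9668)·0.25 = 16.3834
y' = 17.3000 + 2.7000·sin(-0.9668)·0.25 = 16.7444
θ' = -0.9668 + (2.7000/1.6)·tan(-0.24)·0.25 = -1.0700
v' = 2.7000 − 1.0000·0.25 = 2.4500

(16.3834, 16.7444, -1.0700, 2.4500)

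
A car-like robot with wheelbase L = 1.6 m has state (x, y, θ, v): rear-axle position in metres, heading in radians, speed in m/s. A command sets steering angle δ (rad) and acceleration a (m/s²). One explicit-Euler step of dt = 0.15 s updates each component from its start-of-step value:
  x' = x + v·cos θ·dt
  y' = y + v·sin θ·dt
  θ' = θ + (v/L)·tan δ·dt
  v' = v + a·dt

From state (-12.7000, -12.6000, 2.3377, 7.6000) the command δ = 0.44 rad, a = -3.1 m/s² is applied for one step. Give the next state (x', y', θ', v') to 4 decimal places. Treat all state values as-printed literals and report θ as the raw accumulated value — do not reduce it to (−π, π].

(-13.4911, -11.7791, 2.6731, 7.1350)

x' = -12.7000 + 7.6000·cos(2.3377)·0.15 = -13.4911
y' = -12.6000 + 7.6000·sin(2.3377)·0.15 = -11.7791
θ' = 2.3377 + (7.6000/1.6)·tan(0.44)·0.15 = 2.6731
v' = 7.6000 − 3.1000·0.15 = 7.1350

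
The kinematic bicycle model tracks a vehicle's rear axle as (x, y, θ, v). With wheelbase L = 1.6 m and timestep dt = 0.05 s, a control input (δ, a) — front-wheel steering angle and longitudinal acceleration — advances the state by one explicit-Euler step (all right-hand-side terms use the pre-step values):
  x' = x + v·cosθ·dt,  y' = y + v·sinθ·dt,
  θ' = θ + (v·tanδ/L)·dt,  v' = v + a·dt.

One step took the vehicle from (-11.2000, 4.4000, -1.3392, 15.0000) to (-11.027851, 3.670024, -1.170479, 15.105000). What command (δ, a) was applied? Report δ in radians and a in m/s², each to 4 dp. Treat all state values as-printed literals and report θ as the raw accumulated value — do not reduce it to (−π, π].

a = (v'−v)/dt = (0.105000)/0.05 = 2.1000
Δθ = θ'−θ = 0.168721;  (v·dt/L) = 15.0000·0.05/1.6 = 0.468750
tan δ = Δθ·L/(v·dt) = 0.359938  →  δ = 0.3455

δ = 0.3455, a = 2.1000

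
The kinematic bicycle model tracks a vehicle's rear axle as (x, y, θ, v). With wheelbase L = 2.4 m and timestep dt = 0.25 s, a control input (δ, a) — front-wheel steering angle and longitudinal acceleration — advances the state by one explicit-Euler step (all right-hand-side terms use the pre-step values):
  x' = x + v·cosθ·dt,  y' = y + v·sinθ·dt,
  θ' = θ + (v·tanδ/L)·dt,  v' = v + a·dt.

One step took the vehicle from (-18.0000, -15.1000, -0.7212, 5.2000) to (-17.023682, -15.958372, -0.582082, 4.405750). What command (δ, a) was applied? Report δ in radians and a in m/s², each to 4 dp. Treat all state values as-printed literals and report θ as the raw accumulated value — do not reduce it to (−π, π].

a = (v'−v)/dt = (-0.794250)/0.25 = -3.1770
Δθ = θ'−θ = 0.139118;  (v·dt/L) = 5.2000·0.25/2.4 = 0.541667
tan δ = Δθ·L/(v·dt) = 0.256833  →  δ = 0.2514

δ = 0.2514, a = -3.1770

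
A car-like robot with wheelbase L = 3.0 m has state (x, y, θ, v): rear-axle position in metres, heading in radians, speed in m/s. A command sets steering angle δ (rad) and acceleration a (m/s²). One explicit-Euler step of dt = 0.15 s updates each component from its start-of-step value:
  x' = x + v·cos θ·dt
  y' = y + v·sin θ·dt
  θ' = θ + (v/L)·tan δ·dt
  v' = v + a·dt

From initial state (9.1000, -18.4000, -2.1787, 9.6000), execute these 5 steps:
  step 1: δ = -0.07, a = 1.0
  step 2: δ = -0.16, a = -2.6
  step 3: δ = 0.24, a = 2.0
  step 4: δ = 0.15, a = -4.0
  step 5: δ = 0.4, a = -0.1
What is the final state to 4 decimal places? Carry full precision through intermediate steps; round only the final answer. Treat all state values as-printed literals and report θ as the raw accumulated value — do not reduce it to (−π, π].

after step 1 (δ=-0.07, a=1.0): (8.277547, -19.582020, -2.212355, 9.750000)
after step 2 (δ=-0.16, a=-2.6): (7.402321, -20.753722, -2.291027, 9.360000)
after step 3 (δ=0.24, a=2.0): (6.476301, -21.809043, -2.176500, 9.660000)
after step 4 (δ=0.15, a=-4.0): (5.651326, -23.000269, -2.103502, 9.060000)
after step 5 (δ=0.4, a=-0.1): (4.961137, -24.170961, -1.911976, 9.045000)

(4.9611, -24.1710, -1.9120, 9.0450)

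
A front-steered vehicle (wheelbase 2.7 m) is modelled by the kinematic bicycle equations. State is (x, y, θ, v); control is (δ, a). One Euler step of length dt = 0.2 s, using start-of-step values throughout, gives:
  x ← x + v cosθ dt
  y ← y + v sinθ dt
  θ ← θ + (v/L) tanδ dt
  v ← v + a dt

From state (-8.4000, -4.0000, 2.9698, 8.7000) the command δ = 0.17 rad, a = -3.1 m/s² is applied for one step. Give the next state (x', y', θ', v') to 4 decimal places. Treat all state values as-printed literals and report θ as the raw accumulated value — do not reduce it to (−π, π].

x' = -8.4000 + 8.7000·cos(2.9698)·0.2 = -10.1144
y' = -4.0000 + 8.7000·sin(2.9698)·0.2 = -3.7025
θ' = 2.9698 + (8.7000/2.7)·tan(0.17)·0.2 = 3.0804
v' = 8.7000 − 3.1000·0.2 = 8.0800

(-10.1144, -3.7025, 3.0804, 8.0800)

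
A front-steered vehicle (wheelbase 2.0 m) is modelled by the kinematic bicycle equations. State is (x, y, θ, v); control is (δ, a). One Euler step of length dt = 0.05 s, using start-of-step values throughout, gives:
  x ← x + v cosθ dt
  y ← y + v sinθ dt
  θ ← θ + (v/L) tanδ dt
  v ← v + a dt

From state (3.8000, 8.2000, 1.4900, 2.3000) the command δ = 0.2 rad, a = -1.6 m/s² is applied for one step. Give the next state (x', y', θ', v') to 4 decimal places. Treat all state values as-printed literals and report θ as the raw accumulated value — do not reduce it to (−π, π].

x' = 3.8000 + 2.3000·cos(1.4900)·0.05 = 3.8093
y' = 8.2000 + 2.3000·sin(1.4900)·0.05 = 8.3146
θ' = 1.4900 + (2.3000/2.0)·tan(0.2)·0.05 = 1.5017
v' = 2.3000 − 1.6000·0.05 = 2.2200

(3.8093, 8.3146, 1.5017, 2.2200)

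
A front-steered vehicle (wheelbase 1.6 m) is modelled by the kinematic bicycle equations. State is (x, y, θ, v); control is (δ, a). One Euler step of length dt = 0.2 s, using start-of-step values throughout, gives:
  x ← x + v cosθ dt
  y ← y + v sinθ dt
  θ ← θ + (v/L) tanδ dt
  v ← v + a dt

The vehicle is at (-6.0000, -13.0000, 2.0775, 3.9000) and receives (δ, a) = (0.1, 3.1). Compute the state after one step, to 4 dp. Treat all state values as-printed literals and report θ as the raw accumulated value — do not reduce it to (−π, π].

x' = -6.0000 + 3.9000·cos(2.0775)·0.2 = -6.3785
y' = -13.0000 + 3.9000·sin(2.0775)·0.2 = -12.3180
θ' = 2.0775 + (3.9000/1.6)·tan(0.1)·0.2 = 2.1264
v' = 3.9000 + 3.1000·0.2 = 4.5200

(-6.3785, -12.3180, 2.1264, 4.5200)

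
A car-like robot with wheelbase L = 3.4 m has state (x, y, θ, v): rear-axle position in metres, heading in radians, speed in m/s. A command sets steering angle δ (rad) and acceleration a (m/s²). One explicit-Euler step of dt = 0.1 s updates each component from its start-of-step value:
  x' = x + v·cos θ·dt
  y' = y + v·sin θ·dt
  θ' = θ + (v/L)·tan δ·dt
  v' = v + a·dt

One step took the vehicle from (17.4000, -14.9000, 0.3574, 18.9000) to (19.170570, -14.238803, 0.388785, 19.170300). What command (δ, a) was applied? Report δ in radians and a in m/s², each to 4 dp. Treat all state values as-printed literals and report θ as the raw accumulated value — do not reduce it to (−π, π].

δ = 0.0564, a = 2.7030

a = (v'−v)/dt = (0.270300)/0.1 = 2.7030
Δθ = θ'−θ = 0.031385;  (v·dt/L) = 18.9000·0.1/3.4 = 0.555882
tan δ = Δθ·L/(v·dt) = 0.056460  →  δ = 0.0564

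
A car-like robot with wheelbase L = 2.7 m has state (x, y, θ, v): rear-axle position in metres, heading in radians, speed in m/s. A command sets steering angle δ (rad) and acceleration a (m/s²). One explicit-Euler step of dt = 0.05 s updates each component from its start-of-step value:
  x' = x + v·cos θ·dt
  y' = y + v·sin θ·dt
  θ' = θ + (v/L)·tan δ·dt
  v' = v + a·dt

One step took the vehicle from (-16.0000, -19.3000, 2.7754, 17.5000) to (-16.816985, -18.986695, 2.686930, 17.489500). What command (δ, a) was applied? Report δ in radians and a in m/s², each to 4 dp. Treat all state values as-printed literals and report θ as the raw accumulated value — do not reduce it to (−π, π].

a = (v'−v)/dt = (-0.010500)/0.05 = -0.2100
Δθ = θ'−θ = -0.088470;  (v·dt/L) = 17.5000·0.05/2.7 = 0.324074
tan δ = Δθ·L/(v·dt) = -0.272993  →  δ = -0.2665

δ = -0.2665, a = -0.2100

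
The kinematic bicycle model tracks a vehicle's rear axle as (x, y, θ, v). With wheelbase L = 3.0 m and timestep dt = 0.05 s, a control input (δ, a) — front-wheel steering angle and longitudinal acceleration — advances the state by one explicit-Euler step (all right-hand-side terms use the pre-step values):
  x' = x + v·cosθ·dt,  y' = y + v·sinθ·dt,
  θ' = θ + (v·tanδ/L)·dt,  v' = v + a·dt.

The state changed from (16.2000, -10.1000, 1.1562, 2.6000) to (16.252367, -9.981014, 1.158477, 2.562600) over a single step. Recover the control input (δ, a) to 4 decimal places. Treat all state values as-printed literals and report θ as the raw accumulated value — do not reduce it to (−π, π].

δ = 0.0525, a = -0.7480

a = (v'−v)/dt = (-0.037400)/0.05 = -0.7480
Δθ = θ'−θ = 0.002277;  (v·dt/L) = 2.6000·0.05/3.0 = 0.043333
tan δ = Δθ·L/(v·dt) = 0.052546  →  δ = 0.0525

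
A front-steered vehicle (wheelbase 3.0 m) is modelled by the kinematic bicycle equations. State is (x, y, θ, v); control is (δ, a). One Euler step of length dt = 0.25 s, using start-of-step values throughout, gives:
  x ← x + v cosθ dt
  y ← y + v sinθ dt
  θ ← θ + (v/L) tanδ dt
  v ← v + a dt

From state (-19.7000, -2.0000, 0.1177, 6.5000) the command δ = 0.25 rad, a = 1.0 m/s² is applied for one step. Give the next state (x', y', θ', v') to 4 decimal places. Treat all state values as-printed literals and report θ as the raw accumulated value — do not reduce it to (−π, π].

(-18.0862, -1.8092, 0.2560, 6.7500)

x' = -19.7000 + 6.5000·cos(0.1177)·0.25 = -18.0862
y' = -2.0000 + 6.5000·sin(0.1177)·0.25 = -1.8092
θ' = 0.1177 + (6.5000/3.0)·tan(0.25)·0.25 = 0.2560
v' = 6.5000 + 1.0000·0.25 = 6.7500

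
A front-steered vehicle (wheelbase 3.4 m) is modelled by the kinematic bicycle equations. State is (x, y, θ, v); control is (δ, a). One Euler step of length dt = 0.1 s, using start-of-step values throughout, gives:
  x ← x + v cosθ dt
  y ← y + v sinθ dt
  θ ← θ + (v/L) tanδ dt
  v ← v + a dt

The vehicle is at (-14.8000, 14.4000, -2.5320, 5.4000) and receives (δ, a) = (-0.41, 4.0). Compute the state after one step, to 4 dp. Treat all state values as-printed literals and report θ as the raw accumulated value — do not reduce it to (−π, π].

x' = -14.8000 + 5.4000·cos(-2.5320)·0.1 = -15.2427
y' = 14.4000 + 5.4000·sin(-2.5320)·0.1 = 14.0908
θ' = -2.5320 + (5.4000/3.4)·tan(-0.41)·0.1 = -2.6010
v' = 5.4000 + 4.0000·0.1 = 5.8000

(-15.2427, 14.0908, -2.6010, 5.8000)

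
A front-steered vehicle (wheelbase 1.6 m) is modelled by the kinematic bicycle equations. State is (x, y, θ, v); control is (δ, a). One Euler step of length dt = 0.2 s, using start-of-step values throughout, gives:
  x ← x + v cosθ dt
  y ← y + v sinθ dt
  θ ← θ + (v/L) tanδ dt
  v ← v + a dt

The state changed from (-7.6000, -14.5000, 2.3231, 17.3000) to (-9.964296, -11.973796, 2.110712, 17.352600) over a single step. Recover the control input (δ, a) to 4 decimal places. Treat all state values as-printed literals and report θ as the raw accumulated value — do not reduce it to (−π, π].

a = (v'−v)/dt = (0.052600)/0.2 = 0.2630
Δθ = θ'−θ = -0.212388;  (v·dt/L) = 17.3000·0.2/1.6 = 2.162500
tan δ = Δθ·L/(v·dt) = -0.098214  →  δ = -0.0979

δ = -0.0979, a = 0.2630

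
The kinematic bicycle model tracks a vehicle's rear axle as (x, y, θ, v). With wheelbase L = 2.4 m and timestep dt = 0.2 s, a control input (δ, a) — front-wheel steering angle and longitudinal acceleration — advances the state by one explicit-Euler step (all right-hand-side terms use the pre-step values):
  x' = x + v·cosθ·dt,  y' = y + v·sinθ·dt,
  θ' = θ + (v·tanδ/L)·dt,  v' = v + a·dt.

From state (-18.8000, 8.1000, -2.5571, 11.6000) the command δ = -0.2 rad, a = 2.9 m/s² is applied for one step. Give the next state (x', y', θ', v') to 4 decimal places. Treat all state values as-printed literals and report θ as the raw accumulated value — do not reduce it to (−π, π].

(-20.7349, 6.8199, -2.7531, 12.1800)

x' = -18.8000 + 11.6000·cos(-2.5571)·0.2 = -20.7349
y' = 8.1000 + 11.6000·sin(-2.5571)·0.2 = 6.8199
θ' = -2.5571 + (11.6000/2.4)·tan(-0.2)·0.2 = -2.7531
v' = 11.6000 + 2.9000·0.2 = 12.1800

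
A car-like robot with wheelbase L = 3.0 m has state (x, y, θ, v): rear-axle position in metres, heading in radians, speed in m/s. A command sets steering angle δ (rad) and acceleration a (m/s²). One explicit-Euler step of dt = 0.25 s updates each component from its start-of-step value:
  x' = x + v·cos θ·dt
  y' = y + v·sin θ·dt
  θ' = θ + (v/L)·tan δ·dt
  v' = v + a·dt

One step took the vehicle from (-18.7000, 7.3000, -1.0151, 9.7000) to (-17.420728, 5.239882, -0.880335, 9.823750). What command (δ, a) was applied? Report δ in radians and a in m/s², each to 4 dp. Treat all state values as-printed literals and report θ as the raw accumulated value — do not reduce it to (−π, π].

a = (v'−v)/dt = (0.123750)/0.25 = 0.4950
Δθ = θ'−θ = 0.134765;  (v·dt/L) = 9.7000·0.25/3.0 = 0.808333
tan δ = Δθ·L/(v·dt) = 0.166720  →  δ = 0.1652

δ = 0.1652, a = 0.4950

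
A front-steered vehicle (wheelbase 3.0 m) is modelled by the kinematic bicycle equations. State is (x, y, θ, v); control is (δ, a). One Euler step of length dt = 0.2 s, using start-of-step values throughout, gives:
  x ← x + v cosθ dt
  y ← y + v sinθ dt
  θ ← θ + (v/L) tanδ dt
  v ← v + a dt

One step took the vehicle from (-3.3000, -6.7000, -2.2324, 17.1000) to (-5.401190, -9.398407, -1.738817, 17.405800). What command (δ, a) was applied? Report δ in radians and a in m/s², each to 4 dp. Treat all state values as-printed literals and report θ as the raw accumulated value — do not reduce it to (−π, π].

δ = 0.4086, a = 1.5290

a = (v'−v)/dt = (0.305800)/0.2 = 1.5290
Δθ = θ'−θ = 0.493583;  (v·dt/L) = 17.1000·0.2/3.0 = 1.140000
tan δ = Δθ·L/(v·dt) = 0.432968  →  δ = 0.4086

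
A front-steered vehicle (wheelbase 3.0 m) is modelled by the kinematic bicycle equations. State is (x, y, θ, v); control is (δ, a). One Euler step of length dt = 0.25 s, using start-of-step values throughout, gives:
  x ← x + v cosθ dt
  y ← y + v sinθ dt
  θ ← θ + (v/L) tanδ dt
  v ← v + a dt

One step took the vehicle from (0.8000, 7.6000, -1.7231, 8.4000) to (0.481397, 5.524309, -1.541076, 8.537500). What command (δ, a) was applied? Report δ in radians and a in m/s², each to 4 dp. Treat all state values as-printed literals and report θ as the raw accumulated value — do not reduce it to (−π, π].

δ = 0.2544, a = 0.5500

a = (v'−v)/dt = (0.137500)/0.25 = 0.5500
Δθ = θ'−θ = 0.182024;  (v·dt/L) = 8.4000·0.25/3.0 = 0.700000
tan δ = Δθ·L/(v·dt) = 0.260034  →  δ = 0.2544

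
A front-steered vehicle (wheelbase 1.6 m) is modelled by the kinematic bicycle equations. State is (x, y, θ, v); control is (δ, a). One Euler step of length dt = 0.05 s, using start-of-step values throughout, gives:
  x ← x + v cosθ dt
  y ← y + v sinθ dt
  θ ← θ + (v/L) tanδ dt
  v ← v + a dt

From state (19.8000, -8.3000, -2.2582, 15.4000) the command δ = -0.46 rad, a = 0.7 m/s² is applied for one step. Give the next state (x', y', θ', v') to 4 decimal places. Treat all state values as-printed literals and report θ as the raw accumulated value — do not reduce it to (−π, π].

x' = 19.8000 + 15.4000·cos(-2.2582)·0.05 = 19.3114
y' = -8.3000 + 15.4000·sin(-2.2582)·0.05 = -8.8951
θ' = -2.2582 + (15.4000/1.6)·tan(-0.46)·0.05 = -2.4966
v' = 15.4000 + 0.7000·0.05 = 15.4350

(19.3114, -8.8951, -2.4966, 15.4350)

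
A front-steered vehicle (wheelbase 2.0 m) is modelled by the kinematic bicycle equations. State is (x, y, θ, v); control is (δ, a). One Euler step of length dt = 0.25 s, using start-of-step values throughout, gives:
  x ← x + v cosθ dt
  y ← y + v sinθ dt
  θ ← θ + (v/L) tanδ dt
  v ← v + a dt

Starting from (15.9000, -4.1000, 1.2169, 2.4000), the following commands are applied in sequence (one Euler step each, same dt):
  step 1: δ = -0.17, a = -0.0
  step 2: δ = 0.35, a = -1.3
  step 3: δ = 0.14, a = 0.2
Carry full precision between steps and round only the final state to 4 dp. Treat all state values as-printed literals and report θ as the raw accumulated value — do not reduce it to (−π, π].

after step 1 (δ=-0.17, a=-0.0): (16.107933, -3.537182, 1.165403, 2.400000)
after step 2 (δ=0.35, a=-1.3): (16.344561, -2.985814, 1.274912, 2.075000)
after step 3 (δ=0.14, a=0.2): (16.495822, -2.489606, 1.311463, 2.125000)

(16.4958, -2.4896, 1.3115, 2.1250)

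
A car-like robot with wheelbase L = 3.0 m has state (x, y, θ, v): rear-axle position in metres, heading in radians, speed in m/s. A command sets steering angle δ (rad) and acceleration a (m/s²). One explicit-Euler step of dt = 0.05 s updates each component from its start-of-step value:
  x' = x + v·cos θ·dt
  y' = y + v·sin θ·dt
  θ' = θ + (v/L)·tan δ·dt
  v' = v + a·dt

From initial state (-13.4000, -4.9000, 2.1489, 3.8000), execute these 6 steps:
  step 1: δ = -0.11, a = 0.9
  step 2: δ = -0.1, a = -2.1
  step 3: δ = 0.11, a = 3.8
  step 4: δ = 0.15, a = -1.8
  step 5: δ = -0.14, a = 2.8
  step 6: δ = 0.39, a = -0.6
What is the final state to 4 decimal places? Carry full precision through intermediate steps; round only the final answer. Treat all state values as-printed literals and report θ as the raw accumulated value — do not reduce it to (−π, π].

(-14.0274, -3.9282, 2.1705, 3.9500)

after step 1 (δ=-0.11, a=0.9): (-13.503823, -4.740875, 2.141905, 3.845000)
after step 2 (δ=-0.1, a=-2.1): (-13.607747, -4.579135, 2.135475, 3.740000)
after step 3 (δ=0.11, a=3.8): (-13.707819, -4.421164, 2.142360, 3.930000)
after step 4 (δ=0.15, a=-1.8): (-13.814115, -4.255897, 2.152259, 3.840000)
after step 5 (δ=-0.14, a=2.8): (-13.919570, -4.095450, 2.143240, 3.980000)
after step 6 (δ=0.39, a=-0.6): (-14.027366, -3.928175, 2.170507, 3.950000)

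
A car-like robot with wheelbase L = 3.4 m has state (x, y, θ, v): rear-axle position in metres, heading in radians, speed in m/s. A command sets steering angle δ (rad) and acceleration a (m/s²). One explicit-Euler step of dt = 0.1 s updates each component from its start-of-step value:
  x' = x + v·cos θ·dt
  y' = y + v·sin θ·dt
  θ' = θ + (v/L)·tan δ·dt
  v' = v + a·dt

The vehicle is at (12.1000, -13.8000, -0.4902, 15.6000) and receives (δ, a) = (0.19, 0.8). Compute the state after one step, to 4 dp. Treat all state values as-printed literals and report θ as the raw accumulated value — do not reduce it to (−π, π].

(13.4763, -14.5345, -0.4020, 15.6800)

x' = 12.1000 + 15.6000·cos(-0.4902)·0.1 = 13.4763
y' = -13.8000 + 15.6000·sin(-0.4902)·0.1 = -14.5345
θ' = -0.4902 + (15.6000/3.4)·tan(0.19)·0.1 = -0.4020
v' = 15.6000 + 0.8000·0.1 = 15.6800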